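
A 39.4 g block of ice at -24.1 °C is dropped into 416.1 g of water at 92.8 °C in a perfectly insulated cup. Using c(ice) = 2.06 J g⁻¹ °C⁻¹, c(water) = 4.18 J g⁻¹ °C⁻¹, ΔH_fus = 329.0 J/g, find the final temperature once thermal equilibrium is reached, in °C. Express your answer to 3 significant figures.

T_f = 76.9 °C

Heat to bring ice to 0 °C and melt it: q₁ = 39.4×2.06×24.1 + 39.4×329.0 = 14919 J
Heat the water can supply cooling to 0 °C: 416.1×4.18×92.8 = 161407 J > q₁, so all ice melts.
Energy balance: 416.1×4.18×(92.8 − T) = 14919 + 39.4×4.18×(T − 0)
1739.298(92.8 − T) = 14919 + 164.692 T
161407 − 14919 = 1903.990 T
T = 146488 / 1903.990 = 76.94 °C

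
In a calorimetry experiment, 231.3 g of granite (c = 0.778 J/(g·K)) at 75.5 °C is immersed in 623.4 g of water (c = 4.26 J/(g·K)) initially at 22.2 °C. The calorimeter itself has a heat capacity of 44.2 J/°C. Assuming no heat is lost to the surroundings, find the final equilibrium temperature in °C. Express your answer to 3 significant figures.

Heat lost by granite = heat gained by water + calorimeter.
(231.3)(0.778)(75.5 − T) = [(623.4)(4.26) + 44.2](T − 22.2)
179.9514 (75.5 − T) = 2699.884 (T − 22.2)
13586 − 179.9514 T = 2699.884 T − 59937
73523 = 2879.8354 T
T = 25.53 °C

T_f = 25.5 °C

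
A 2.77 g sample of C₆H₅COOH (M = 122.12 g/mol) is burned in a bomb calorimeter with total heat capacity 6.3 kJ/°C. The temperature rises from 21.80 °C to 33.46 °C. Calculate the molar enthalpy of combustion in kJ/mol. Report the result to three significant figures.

ΔH = -3240 kJ/mol

ΔT = 33.46 − 21.80 = 11.66 °C
q_cal = C_cal × ΔT = 6.3 × 11.66 = 73.458 kJ
n = 2.77 / 122.12 = 0.02268 mol
q_rxn = −q_cal = -73.458 kJ
ΔH = -73.458 / 0.02268 = -3239 kJ/mol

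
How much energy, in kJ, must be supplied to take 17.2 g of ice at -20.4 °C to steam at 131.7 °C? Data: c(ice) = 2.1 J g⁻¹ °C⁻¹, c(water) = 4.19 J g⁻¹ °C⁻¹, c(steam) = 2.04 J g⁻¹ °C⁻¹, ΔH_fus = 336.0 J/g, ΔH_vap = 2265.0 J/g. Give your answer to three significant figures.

q = 53.8 kJ

q1 (heat ice -20.4→0.0 °C): 17.2 × 2.1 × 20.4 = 737 J
q2 (melt at 0 °C): 17.2 × 336.0 = 5779 J
q3 (heat water 0.0→100.0 °C): 17.2 × 4.19 × 100.0 = 7207 J
q4 (vaporize at 100 °C): 17.2 × 2265.0 = 38958 J
q5 (heat steam 100.0→131.7 °C): 17.2 × 2.04 × 31.7 = 1112 J
Total: 737 + 5779 + 7207 + 38958 + 1112 = 53793 J = 53.8 kJ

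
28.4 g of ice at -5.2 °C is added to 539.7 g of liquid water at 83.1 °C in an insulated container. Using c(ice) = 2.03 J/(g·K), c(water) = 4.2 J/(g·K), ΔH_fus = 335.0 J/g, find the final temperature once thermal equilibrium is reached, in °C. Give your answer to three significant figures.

T_f = 74.8 °C

Heat to bring ice to 0 °C and melt it: q₁ = 28.4×2.03×5.2 + 28.4×335.0 = 9813.8 J
Heat the water can supply cooling to 0 °C: 539.7×4.2×83.1 = 188366 J > q₁, so all ice melts.
Energy balance: 539.7×4.2×(83.1 − T) = 9813.8 + 28.4×4.2×(T − 0)
2266.74(83.1 − T) = 9813.8 + 119.28 T
188366 − 9813.8 = 2386.02 T
T = 178552.2 / 2386.02 = 74.83 °C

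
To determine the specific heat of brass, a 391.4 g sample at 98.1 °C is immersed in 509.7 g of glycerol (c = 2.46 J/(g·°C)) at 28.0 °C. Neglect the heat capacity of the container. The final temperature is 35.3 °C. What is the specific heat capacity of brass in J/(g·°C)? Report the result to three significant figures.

q_gained = (509.7 × 2.46) × (35.3 − 28.0) = 9153 J
q_lost = 391.4 × c × (98.1 − 35.3) = 24579.92 c
Set equal: c = 9153 / 24579.92 = 0.372 J/(g·°C)

c = 0.372 J/(g·°C)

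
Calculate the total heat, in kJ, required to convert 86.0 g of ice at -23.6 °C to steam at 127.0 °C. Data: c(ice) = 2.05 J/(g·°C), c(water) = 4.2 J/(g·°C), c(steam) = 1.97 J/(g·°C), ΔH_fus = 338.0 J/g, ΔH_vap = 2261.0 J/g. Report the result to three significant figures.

q1 (heat ice -23.6→0.0 °C): 86.0 × 2.05 × 23.6 = 4161 J
q2 (melt at 0 °C): 86.0 × 338.0 = 29068 J
q3 (heat water 0.0→100.0 °C): 86.0 × 4.2 × 100.0 = 36120 J
q4 (vaporize at 100 °C): 86.0 × 2261.0 = 194446 J
q5 (heat steam 100.0→127.0 °C): 86.0 × 1.97 × 27.0 = 4574 J
Total: 4161 + 29068 + 36120 + 194446 + 4574 = 268369 J = 268 kJ

q = 268 kJ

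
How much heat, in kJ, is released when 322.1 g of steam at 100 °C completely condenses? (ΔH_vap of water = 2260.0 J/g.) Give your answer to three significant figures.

q = m × ΔH_vap = 322.1 × 2260.0 = 727900 J = 728 kJ

q = 728 kJ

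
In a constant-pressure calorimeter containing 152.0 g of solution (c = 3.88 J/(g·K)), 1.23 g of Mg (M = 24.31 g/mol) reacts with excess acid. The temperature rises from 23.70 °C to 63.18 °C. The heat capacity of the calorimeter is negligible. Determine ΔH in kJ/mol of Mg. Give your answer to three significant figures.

|ΔT| = |63.18 − 23.70| = 39.48 °C
|q_surr| = (152.0 × 3.88) × 39.48 = 589.76 × 39.48 = 23280 J
n(Mg) = 1.23 / 24.31 = 0.05060 mol
Temperature rose, so q_rxn = −|q_surr| = -23.28 kJ
ΔH = q_rxn / n = -460.1 kJ/mol

ΔH = -460 kJ/mol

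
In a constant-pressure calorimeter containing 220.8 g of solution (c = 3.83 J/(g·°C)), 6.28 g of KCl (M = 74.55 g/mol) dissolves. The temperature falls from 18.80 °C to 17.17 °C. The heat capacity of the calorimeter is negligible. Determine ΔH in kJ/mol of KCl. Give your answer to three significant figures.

ΔH = 16.4 kJ/mol

|ΔT| = |17.17 − 18.80| = 1.63 °C
|q_surr| = (220.8 × 3.83) × 1.63 = 845.664 × 1.63 = 1378 J
n(KCl) = 6.28 / 74.55 = 0.08424 mol
Temperature fell, so q_rxn = +|q_surr| = 1.378 kJ
ΔH = q_rxn / n = 16.36 kJ/mol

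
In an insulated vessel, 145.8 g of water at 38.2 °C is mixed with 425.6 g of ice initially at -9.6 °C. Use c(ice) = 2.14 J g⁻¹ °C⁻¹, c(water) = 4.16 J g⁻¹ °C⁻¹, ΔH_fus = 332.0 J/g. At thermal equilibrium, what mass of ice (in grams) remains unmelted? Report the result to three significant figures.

Heat to warm all ice to 0 °C: 425.6×2.14×9.6 = 8743.5 J
Heat released by water cooling to 0 °C: 145.8×4.16×38.2 = 23169 J
23169 J < 8743.5 + 425.6×332.0 = 150042.7 J, so not all ice melts; final T = 0 °C.
Heat left for melting: 23169 − 8743.5 = 14425.5 J
Mass melted = 14425.5 / 332.0 = 43.45 g
Ice remaining = 425.6 − 43.45 = 382.15 g

m_ice remaining = 382 g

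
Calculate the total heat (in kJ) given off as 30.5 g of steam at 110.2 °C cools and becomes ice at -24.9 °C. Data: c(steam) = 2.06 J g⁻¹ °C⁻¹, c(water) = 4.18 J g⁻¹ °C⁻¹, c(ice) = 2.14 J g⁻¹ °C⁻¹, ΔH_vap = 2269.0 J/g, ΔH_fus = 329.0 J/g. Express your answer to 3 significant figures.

q = 94.3 kJ

q1 (cool steam 110.2→100 °C): 30.5 × 2.06 × 10.2 = 641 J
q2 (condense at 100 °C): 30.5 × 2269.0 = 69205 J
q3 (cool water 100→0 °C): 30.5 × 4.18 × 100.0 = 12749 J
q4 (freeze at 0 °C): 30.5 × 329.0 = 10035 J
q5 (cool ice 0→-24.9 °C): 30.5 × 2.14 × 24.9 = 1625 J
Total: 641 + 69205 + 12749 + 10035 + 1625 = 94255 J = 94.3 kJ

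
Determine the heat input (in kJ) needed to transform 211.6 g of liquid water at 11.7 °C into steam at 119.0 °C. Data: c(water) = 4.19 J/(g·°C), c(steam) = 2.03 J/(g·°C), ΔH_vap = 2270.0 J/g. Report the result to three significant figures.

q = 567 kJ

q1 (heat water 11.7→100.0 °C): 211.6 × 4.19 × 88.3 = 78287 J
q2 (vaporize at 100 °C): 211.6 × 2270.0 = 480332 J
q3 (heat steam 100.0→119.0 °C): 211.6 × 2.03 × 19.0 = 8161 J
Total: 78287 + 480332 + 8161 = 566780 J = 567 kJ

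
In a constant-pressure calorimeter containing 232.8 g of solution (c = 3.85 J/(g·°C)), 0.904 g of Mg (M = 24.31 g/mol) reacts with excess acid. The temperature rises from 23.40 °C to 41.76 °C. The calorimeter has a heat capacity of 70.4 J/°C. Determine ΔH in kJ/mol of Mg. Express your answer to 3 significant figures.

|ΔT| = |41.76 − 23.40| = 18.36 °C
|q_surr| = (232.8 × 3.85 + 70.4) × 18.36 = 966.68 × 18.36 = 17750 J
n(Mg) = 0.904 / 24.31 = 0.03719 mol
Temperature rose, so q_rxn = −|q_surr| = -17.75 kJ
ΔH = q_rxn / n = -477.3 kJ/mol

ΔH = -477 kJ/mol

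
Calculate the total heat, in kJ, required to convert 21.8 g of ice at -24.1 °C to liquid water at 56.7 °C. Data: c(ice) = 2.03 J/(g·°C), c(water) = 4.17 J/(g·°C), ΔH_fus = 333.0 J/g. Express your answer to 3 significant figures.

q = 13.5 kJ

q1 (heat ice -24.1→0.0 °C): 21.8 × 2.03 × 24.1 = 1067 J
q2 (melt at 0 °C): 21.8 × 333.0 = 7259 J
q3 (heat water 0.0→56.7 °C): 21.8 × 4.17 × 56.7 = 5154 J
Total: 1067 + 7259 + 5154 = 13480 J = 13.5 kJ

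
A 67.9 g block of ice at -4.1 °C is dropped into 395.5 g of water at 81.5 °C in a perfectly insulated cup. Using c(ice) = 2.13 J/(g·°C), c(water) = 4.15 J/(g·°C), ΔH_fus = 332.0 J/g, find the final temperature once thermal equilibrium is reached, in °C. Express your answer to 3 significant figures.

T_f = 57.5 °C

Heat to bring ice to 0 °C and melt it: q₁ = 67.9×2.13×4.1 + 67.9×332.0 = 23136 J
Heat the water can supply cooling to 0 °C: 395.5×4.15×81.5 = 133768 J > q₁, so all ice melts.
Energy balance: 395.5×4.15×(81.5 − T) = 23136 + 67.9×4.15×(T − 0)
1641.325(81.5 − T) = 23136 + 281.785 T
133768 − 23136 = 1923.110 T
T = 110632 / 1923.110 = 57.53 °C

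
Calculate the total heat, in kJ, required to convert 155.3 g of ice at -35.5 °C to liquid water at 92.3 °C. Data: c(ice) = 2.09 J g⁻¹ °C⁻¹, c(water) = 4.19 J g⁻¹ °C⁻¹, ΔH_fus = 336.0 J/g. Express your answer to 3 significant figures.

q = 124 kJ

q1 (heat ice -35.5→0.0 °C): 155.3 × 2.09 × 35.5 = 11522 J
q2 (melt at 0 °C): 155.3 × 336.0 = 52181 J
q3 (heat water 0.0→92.3 °C): 155.3 × 4.19 × 92.3 = 60060 J
Total: 11522 + 52181 + 60060 = 123763 J = 124 kJ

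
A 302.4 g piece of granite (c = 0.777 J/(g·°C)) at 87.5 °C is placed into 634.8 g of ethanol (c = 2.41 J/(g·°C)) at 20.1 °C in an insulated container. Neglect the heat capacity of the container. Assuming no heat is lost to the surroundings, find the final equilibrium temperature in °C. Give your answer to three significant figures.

T_f = 29.1 °C

Heat lost by granite = heat gained by ethanol.
(302.4)(0.777)(87.5 − T) = (634.8)(2.41)(T − 20.1)
234.9648 (87.5 − T) = 1529.868 (T − 20.1)
20559 − 234.9648 T = 1529.868 T − 30750
51309 = 1764.8328 T
T = 29.07 °C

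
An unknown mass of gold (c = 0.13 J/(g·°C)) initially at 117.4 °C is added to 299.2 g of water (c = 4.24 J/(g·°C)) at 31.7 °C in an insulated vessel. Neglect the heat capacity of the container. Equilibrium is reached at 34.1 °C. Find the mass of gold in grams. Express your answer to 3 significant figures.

q_gained = (299.2 × 4.24) × (34.1 − 31.7) = 3045 J
q_lost = m × 0.13 × (117.4 − 34.1) = 10.829 m
m = 3045 / 10.829 = 281 g

m = 281 g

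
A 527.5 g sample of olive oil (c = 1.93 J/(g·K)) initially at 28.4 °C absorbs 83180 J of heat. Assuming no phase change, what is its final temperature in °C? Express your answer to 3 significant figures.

ΔT = q / (m c) = 83180 / (527.5 × 1.93) = 81.70 °C
T_f = 28.4 + 81.70 = 110.10 °C

T_f = 110 °C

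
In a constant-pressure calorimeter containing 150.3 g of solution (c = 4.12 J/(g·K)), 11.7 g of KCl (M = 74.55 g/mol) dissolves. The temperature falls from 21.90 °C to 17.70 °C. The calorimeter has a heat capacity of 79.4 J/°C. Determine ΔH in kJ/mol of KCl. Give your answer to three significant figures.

ΔH = 18.7 kJ/mol

|ΔT| = |17.70 − 21.90| = 4.20 °C
|q_surr| = (150.3 × 4.12 + 79.4) × 4.20 = 698.636 × 4.20 = 2934 J
n(KCl) = 11.7 / 74.55 = 0.1569 mol
Temperature fell, so q_rxn = +|q_surr| = 2.934 kJ
ΔH = q_rxn / n = 18.70 kJ/mol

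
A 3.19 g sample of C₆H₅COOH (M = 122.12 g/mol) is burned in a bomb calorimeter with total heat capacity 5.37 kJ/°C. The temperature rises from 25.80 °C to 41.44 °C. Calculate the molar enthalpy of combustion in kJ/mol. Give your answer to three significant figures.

ΔT = 41.44 − 25.80 = 15.64 °C
q_cal = C_cal × ΔT = 5.37 × 15.64 = 83.9868 kJ
n = 3.19 / 122.12 = 0.02612 mol
q_rxn = −q_cal = -83.9868 kJ
ΔH = -83.9868 / 0.02612 = -3215 kJ/mol

ΔH = -3220 kJ/mol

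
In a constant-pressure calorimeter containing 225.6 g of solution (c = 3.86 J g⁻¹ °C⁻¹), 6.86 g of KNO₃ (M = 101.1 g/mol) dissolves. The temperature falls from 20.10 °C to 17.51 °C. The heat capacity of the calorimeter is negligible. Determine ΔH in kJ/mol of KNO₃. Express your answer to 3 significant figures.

|ΔT| = |17.51 − 20.10| = 2.59 °C
|q_surr| = (225.6 × 3.86) × 2.59 = 870.816 × 2.59 = 2255 J
n(KNO₃) = 6.86 / 101.1 = 0.06785 mol
Temperature fell, so q_rxn = +|q_surr| = 2.255 kJ
ΔH = q_rxn / n = 33.24 kJ/mol

ΔH = 33.2 kJ/mol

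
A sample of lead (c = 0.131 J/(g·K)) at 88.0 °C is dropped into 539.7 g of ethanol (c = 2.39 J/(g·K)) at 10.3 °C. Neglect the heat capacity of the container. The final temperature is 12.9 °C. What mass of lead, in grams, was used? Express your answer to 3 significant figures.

q_gained = (539.7 × 2.39) × (12.9 − 10.3) = 3354 J
q_lost = m × 0.131 × (88.0 − 12.9) = 9.8381 m
m = 3354 / 9.8381 = 341 g

m = 341 g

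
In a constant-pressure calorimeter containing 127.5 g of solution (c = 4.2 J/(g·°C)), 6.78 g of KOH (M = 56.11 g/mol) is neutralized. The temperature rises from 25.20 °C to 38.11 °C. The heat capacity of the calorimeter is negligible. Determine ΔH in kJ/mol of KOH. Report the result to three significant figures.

|ΔT| = |38.11 − 25.20| = 12.91 °C
|q_surr| = (127.5 × 4.2) × 12.91 = 535.5 × 12.91 = 6913 J
n(KOH) = 6.78 / 56.11 = 0.1208 mol
Temperature rose, so q_rxn = −|q_surr| = -6.913 kJ
ΔH = q_rxn / n = -57.23 kJ/mol

ΔH = -57.2 kJ/mol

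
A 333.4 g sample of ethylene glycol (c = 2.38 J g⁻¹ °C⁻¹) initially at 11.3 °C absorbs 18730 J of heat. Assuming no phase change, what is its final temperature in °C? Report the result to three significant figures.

ΔT = q / (m c) = 18730 / (333.4 × 2.38) = 23.60 °C
T_f = 11.3 + 23.60 = 34.90 °C

T_f = 34.9 °C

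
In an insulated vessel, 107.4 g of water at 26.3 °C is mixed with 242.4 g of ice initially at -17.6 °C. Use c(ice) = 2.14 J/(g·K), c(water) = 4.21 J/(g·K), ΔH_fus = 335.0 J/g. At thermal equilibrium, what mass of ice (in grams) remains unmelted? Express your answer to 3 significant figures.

Heat to warm all ice to 0 °C: 242.4×2.14×17.6 = 9129.8 J
Heat released by water cooling to 0 °C: 107.4×4.21×26.3 = 11892 J
11892 J < 9129.8 + 242.4×335.0 = 90333.8 J, so not all ice melts; final T = 0 °C.
Heat left for melting: 11892 − 9129.8 = 2762.2 J
Mass melted = 2762.2 / 335.0 = 8.245 g
Ice remaining = 242.4 − 8.245 = 234.155 g

m_ice remaining = 234 g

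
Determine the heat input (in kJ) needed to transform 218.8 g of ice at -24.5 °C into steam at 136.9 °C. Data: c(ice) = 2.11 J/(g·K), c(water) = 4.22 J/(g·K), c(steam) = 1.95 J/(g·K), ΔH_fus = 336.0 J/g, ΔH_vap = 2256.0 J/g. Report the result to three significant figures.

q1 (heat ice -24.5→0.0 °C): 218.8 × 2.11 × 24.5 = 11311 J
q2 (melt at 0 °C): 218.8 × 336.0 = 73517 J
q3 (heat water 0.0→100.0 °C): 218.8 × 4.22 × 100.0 = 92334 J
q4 (vaporize at 100 °C): 218.8 × 2256.0 = 493613 J
q5 (heat steam 100.0→136.9 °C): 218.8 × 1.95 × 36.9 = 15744 J
Total: 11311 + 73517 + 92334 + 493613 + 15744 = 686519 J = 687 kJ

q = 687 kJ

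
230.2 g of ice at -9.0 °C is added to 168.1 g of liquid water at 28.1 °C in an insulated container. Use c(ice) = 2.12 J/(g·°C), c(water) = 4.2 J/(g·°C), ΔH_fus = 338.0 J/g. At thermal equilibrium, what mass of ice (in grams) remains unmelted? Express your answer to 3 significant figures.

m_ice remaining = 184 g

Heat to warm all ice to 0 °C: 230.2×2.12×9.0 = 4392.22 J
Heat released by water cooling to 0 °C: 168.1×4.2×28.1 = 19839.2 J
19839.2 J < 4392.22 + 230.2×338.0 = 82199.82 J, so not all ice melts; final T = 0 °C.
Heat left for melting: 19839.2 − 4392.22 = 15446.98 J
Mass melted = 15446.98 / 338.0 = 45.701 g
Ice remaining = 230.2 − 45.701 = 184.499 g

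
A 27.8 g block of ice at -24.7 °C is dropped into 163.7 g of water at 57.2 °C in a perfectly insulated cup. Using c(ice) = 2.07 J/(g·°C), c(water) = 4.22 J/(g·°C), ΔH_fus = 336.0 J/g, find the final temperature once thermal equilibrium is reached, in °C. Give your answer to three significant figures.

Heat to bring ice to 0 °C and melt it: q₁ = 27.8×2.07×24.7 + 27.8×336.0 = 10762 J
Heat the water can supply cooling to 0 °C: 163.7×4.22×57.2 = 39514.6 J > q₁, so all ice melts.
Energy balance: 163.7×4.22×(57.2 − T) = 10762 + 27.8×4.22×(T − 0)
690.814(57.2 − T) = 10762 + 117.316 T
39514.6 − 10762 = 808.130 T
T = 28752.6 / 808.130 = 35.58 °C

T_f = 35.6 °C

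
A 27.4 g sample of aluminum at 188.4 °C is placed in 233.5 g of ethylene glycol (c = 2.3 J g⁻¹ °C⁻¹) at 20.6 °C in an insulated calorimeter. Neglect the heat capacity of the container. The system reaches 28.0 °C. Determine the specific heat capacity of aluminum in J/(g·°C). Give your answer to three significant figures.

q_gained = (233.5 × 2.3) × (28.0 − 20.6) = 3974 J
q_lost = 27.4 × c × (188.4 − 28.0) = 4394.96 c
Set equal: c = 3974 / 4394.96 = 0.904 J/(g·°C)

c = 0.904 J/(g·°C)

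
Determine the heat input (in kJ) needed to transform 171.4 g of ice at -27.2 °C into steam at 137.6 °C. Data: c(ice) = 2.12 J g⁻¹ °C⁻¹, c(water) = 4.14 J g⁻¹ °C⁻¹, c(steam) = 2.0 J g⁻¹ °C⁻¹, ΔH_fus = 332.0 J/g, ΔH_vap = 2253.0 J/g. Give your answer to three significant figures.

q = 537 kJ

q1 (heat ice -27.2→0.0 °C): 171.4 × 2.12 × 27.2 = 9884 J
q2 (melt at 0 °C): 171.4 × 332.0 = 56905 J
q3 (heat water 0.0→100.0 °C): 171.4 × 4.14 × 100.0 = 70960 J
q4 (vaporize at 100 °C): 171.4 × 2253.0 = 386164 J
q5 (heat steam 100.0→137.6 °C): 171.4 × 2.0 × 37.6 = 12889 J
Total: 9884 + 56905 + 70960 + 386164 + 12889 = 536802 J = 537 kJ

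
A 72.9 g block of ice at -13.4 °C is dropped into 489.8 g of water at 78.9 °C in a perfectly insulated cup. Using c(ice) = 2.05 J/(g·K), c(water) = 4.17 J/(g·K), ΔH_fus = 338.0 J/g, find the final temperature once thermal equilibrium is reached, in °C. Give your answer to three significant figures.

T_f = 57.3 °C

Heat to bring ice to 0 °C and melt it: q₁ = 72.9×2.05×13.4 + 72.9×338.0 = 26643 J
Heat the water can supply cooling to 0 °C: 489.8×4.17×78.9 = 161151 J > q₁, so all ice melts.
Energy balance: 489.8×4.17×(78.9 − T) = 26643 + 72.9×4.17×(T − 0)
2042.466(78.9 − T) = 26643 + 303.993 T
161151 − 26643 = 2346.459 T
T = 134508 / 2346.459 = 57.32 °C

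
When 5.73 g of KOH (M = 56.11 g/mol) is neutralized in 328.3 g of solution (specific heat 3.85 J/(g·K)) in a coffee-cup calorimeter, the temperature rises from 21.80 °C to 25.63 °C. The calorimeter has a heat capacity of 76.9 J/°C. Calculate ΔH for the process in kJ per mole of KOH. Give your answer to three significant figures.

ΔH = -50.3 kJ/mol

|ΔT| = |25.63 − 21.80| = 3.83 °C
|q_surr| = (328.3 × 3.85 + 76.9) × 3.83 = 1340.855 × 3.83 = 5135 J
n(KOH) = 5.73 / 56.11 = 0.1021 mol
Temperature rose, so q_rxn = −|q_surr| = -5.135 kJ
ΔH = q_rxn / n = -50.29 kJ/mol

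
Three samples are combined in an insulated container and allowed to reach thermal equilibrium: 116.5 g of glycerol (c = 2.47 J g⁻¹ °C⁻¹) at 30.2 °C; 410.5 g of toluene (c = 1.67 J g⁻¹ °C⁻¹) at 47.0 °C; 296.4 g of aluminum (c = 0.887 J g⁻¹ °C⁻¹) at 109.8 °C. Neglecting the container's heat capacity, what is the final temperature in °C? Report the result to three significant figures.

T_f = 56.4 °C

Σ mᵢcᵢ(T − Tᵢ) = 0  ⇒  T = Σ mᵢcᵢTᵢ / Σ mᵢcᵢ
Σ mᵢcᵢ = 116.5×2.47 + 410.5×1.67 + 296.4×0.887 = 1236.1968
Σ mᵢcᵢTᵢ = 287.755×30.2 + 685.535×47.0 + 262.9068×109.8 = 69778
T = 69778 / 1236.1968 = 56.446 °C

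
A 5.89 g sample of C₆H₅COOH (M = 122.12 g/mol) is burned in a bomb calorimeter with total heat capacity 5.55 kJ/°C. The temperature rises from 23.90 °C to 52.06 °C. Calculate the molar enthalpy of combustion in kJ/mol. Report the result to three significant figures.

ΔH = -3240 kJ/mol

ΔT = 52.06 − 23.90 = 28.16 °C
q_cal = C_cal × ΔT = 5.55 × 28.16 = 156.288 kJ
n = 5.89 / 122.12 = 0.04823 mol
q_rxn = −q_cal = -156.288 kJ
ΔH = -156.288 / 0.04823 = -3240 kJ/mol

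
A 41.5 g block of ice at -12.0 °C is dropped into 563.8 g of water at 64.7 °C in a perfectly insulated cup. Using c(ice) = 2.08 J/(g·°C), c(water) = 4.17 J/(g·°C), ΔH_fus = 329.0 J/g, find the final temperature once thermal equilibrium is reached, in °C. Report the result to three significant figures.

T_f = 54.4 °C

Heat to bring ice to 0 °C and melt it: q₁ = 41.5×2.08×12.0 + 41.5×329.0 = 14689 J
Heat the water can supply cooling to 0 °C: 563.8×4.17×64.7 = 152113 J > q₁, so all ice melts.
Energy balance: 563.8×4.17×(64.7 − T) = 14689 + 41.5×4.17×(T − 0)
2351.046(64.7 − T) = 14689 + 173.055 T
152113 − 14689 = 2524.101 T
T = 137424 / 2524.101 = 54.44 °C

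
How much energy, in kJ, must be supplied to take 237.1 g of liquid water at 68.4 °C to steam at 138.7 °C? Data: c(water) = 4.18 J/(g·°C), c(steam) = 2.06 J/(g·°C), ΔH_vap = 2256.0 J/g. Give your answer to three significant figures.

q = 585 kJ

q1 (heat water 68.4→100.0 °C): 237.1 × 4.18 × 31.6 = 31318 J
q2 (vaporize at 100 °C): 237.1 × 2256.0 = 534898 J
q3 (heat steam 100.0→138.7 °C): 237.1 × 2.06 × 38.7 = 18902 J
Total: 31318 + 534898 + 18902 = 585118 J = 585 kJ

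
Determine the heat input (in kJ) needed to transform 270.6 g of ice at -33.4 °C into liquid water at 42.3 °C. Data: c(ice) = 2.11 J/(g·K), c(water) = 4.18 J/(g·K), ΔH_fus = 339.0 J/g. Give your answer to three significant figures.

q1 (heat ice -33.4→0.0 °C): 270.6 × 2.11 × 33.4 = 19070 J
q2 (melt at 0 °C): 270.6 × 339.0 = 91733 J
q3 (heat water 0.0→42.3 °C): 270.6 × 4.18 × 42.3 = 47846 J
Total: 19070 + 91733 + 47846 = 158649 J = 159 kJ

q = 159 kJ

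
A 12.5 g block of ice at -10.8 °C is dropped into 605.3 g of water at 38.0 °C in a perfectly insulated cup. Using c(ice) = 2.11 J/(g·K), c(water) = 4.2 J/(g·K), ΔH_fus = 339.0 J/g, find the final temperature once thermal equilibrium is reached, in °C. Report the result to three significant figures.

Heat to bring ice to 0 °C and melt it: q₁ = 12.5×2.11×10.8 + 12.5×339.0 = 4522.4 J
Heat the water can supply cooling to 0 °C: 605.3×4.2×38.0 = 96605.9 J > q₁, so all ice melts.
Energy balance: 605.3×4.2×(38.0 − T) = 4522.4 + 12.5×4.2×(T − 0)
2542.26(38.0 − T) = 4522.4 + 52.5 T
96605.9 − 4522.4 = 2594.76 T
T = 92083.5 / 2594.76 = 35.49 °C

T_f = 35.5 °C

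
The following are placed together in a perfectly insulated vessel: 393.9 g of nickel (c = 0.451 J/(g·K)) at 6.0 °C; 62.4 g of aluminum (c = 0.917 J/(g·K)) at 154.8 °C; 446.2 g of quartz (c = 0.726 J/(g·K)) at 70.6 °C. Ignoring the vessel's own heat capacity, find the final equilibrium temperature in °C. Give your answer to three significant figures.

Σ mᵢcᵢ(T − Tᵢ) = 0  ⇒  T = Σ mᵢcᵢTᵢ / Σ mᵢcᵢ
Σ mᵢcᵢ = 393.9×0.451 + 62.4×0.917 + 446.2×0.726 = 558.8109
Σ mᵢcᵢTᵢ = 177.6489×6.0 + 57.2208×154.8 + 323.9412×70.6 = 32794
T = 32794 / 558.8109 = 58.69 °C

T_f = 58.7 °C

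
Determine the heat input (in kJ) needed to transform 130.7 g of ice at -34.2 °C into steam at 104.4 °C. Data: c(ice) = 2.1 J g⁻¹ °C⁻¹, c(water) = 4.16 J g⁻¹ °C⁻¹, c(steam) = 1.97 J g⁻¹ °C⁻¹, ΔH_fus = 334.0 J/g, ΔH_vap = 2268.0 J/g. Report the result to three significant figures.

q = 405 kJ

q1 (heat ice -34.2→0.0 °C): 130.7 × 2.1 × 34.2 = 9387 J
q2 (melt at 0 °C): 130.7 × 334.0 = 43654 J
q3 (heat water 0.0→100.0 °C): 130.7 × 4.16 × 100.0 = 54371 J
q4 (vaporize at 100 °C): 130.7 × 2268.0 = 296428 J
q5 (heat steam 100.0→104.4 °C): 130.7 × 1.97 × 4.4 = 1133 J
Total: 9387 + 43654 + 54371 + 296428 + 1133 = 404973 J = 405 kJ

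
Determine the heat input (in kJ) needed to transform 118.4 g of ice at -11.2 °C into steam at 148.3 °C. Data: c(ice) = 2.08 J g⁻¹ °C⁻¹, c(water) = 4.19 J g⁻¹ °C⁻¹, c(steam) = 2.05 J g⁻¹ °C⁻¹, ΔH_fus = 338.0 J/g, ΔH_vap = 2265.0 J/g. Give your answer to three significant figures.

q1 (heat ice -11.2→0.0 °C): 118.4 × 2.08 × 11.2 = 2758 J
q2 (melt at 0 °C): 118.4 × 338.0 = 40019 J
q3 (heat water 0.0→100.0 °C): 118.4 × 4.19 × 100.0 = 49610 J
q4 (vaporize at 100 °C): 118.4 × 2265.0 = 268176 J
q5 (heat steam 100.0→148.3 °C): 118.4 × 2.05 × 48.3 = 11723 J
Total: 2758 + 40019 + 49610 + 268176 + 11723 = 372286 J = 372 kJ

q = 372 kJ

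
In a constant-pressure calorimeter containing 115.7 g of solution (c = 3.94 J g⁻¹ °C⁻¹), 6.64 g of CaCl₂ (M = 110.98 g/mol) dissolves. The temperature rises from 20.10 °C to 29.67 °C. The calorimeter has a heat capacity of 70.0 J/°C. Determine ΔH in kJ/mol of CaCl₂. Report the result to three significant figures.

|ΔT| = |29.67 − 20.10| = 9.57 °C
|q_surr| = (115.7 × 3.94 + 70.0) × 9.57 = 525.858 × 9.57 = 5032 J
n(CaCl₂) = 6.64 / 110.98 = 0.05983 mol
Temperature rose, so q_rxn = −|q_surr| = -5.032 kJ
ΔH = q_rxn / n = -84.10 kJ/mol

ΔH = -84.1 kJ/mol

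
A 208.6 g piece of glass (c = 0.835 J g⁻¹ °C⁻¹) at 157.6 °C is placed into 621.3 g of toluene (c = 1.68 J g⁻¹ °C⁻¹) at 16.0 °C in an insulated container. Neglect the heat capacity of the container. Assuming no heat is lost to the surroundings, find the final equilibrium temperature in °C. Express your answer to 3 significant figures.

T_f = 36.3 °C

Heat lost by glass = heat gained by toluene.
(208.6)(0.835)(157.6 − T) = (621.3)(1.68)(T − 16.0)
174.181 (157.6 − T) = 1043.784 (T − 16.0)
27451 − 174.181 T = 1043.784 T − 16701
44152 = 1217.965 T
T = 36.25 °C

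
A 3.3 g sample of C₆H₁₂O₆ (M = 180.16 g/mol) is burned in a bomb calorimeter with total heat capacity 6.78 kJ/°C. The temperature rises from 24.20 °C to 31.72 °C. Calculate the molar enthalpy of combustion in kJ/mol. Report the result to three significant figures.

ΔH = -2780 kJ/mol

ΔT = 31.72 − 24.20 = 7.52 °C
q_cal = C_cal × ΔT = 6.78 × 7.52 = 50.9856 kJ
n = 3.3 / 180.16 = 0.01832 mol
q_rxn = −q_cal = -50.9856 kJ
ΔH = -50.9856 / 0.01832 = -2783 kJ/mol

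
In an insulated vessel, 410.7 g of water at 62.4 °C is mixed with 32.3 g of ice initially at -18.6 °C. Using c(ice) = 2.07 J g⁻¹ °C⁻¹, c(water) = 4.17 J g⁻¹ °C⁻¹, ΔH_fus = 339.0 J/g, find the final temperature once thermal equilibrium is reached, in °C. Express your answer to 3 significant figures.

Heat to bring ice to 0 °C and melt it: q₁ = 32.3×2.07×18.6 + 32.3×339.0 = 12193 J
Heat the water can supply cooling to 0 °C: 410.7×4.17×62.4 = 106867 J > q₁, so all ice melts.
Energy balance: 410.7×4.17×(62.4 − T) = 12193 + 32.3×4.17×(T − 0)
1712.619(62.4 − T) = 12193 + 134.691 T
106867 − 12193 = 1847.310 T
T = 94674 / 1847.310 = 51.2497 °C

T_f = 51.2 °C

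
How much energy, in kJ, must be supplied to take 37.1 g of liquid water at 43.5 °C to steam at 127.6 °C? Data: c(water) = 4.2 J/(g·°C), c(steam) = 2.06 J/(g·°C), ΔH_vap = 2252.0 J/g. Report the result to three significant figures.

q1 (heat water 43.5→100.0 °C): 37.1 × 4.2 × 56.5 = 8804 J
q2 (vaporize at 100 °C): 37.1 × 2252.0 = 83549 J
q3 (heat steam 100.0→127.6 °C): 37.1 × 2.06 × 27.6 = 2109 J
Total: 8804 + 83549 + 2109 = 94462 J = 94.5 kJ

q = 94.5 kJ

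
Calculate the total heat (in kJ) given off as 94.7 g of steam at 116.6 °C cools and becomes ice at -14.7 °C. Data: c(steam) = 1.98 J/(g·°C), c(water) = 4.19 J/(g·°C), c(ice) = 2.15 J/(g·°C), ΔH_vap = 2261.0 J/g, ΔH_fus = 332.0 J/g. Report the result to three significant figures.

q = 291 kJ

q1 (cool steam 116.6→100 °C): 94.7 × 1.98 × 16.6 = 3113 J
q2 (condense at 100 °C): 94.7 × 2261.0 = 214117 J
q3 (cool water 100→0 °C): 94.7 × 4.19 × 100.0 = 39679 J
q4 (freeze at 0 °C): 94.7 × 332.0 = 31440 J
q5 (cool ice 0→-14.7 °C): 94.7 × 2.15 × 14.7 = 2993 J
Total: 3113 + 214117 + 39679 + 31440 + 2993 = 291342 J = 291 kJ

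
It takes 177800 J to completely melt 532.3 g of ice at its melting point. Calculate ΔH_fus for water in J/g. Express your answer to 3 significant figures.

ΔH_fus = q / m = 177800 / 532.3 = 334 J/g

ΔH_fus = 334 J/g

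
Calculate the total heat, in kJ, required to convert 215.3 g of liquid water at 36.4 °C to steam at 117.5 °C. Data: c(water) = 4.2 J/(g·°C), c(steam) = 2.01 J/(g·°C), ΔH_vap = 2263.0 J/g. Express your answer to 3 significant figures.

q = 552 kJ

q1 (heat water 36.4→100.0 °C): 215.3 × 4.2 × 63.6 = 57511 J
q2 (vaporize at 100 °C): 215.3 × 2263.0 = 487224 J
q3 (heat steam 100.0→117.5 °C): 215.3 × 2.01 × 17.5 = 7573 J
Total: 57511 + 487224 + 7573 = 552308 J = 552 kJ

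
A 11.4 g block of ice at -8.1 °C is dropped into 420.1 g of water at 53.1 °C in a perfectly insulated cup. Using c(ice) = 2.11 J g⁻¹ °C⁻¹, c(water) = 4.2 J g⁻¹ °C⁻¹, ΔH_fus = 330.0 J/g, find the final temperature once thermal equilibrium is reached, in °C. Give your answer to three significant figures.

Heat to bring ice to 0 °C and melt it: q₁ = 11.4×2.11×8.1 + 11.4×330.0 = 3956.8 J
Heat the water can supply cooling to 0 °C: 420.1×4.2×53.1 = 93690.7 J > q₁, so all ice melts.
Energy balance: 420.1×4.2×(53.1 − T) = 3956.8 + 11.4×4.2×(T − 0)
1764.42(53.1 − T) = 3956.8 + 47.88 T
93690.7 − 3956.8 = 1812.30 T
T = 89733.9 / 1812.30 = 49.51 °C

T_f = 49.5 °C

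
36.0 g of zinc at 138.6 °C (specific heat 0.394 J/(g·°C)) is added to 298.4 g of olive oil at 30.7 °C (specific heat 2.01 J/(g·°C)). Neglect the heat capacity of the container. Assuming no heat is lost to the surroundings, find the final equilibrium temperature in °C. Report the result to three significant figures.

T_f = 33.2 °C

Heat lost by zinc = heat gained by olive oil.
(36.0)(0.394)(138.6 − T) = (298.4)(2.01)(T − 30.7)
14.184 (138.6 − T) = 599.784 (T − 30.7)
1965.9 − 14.184 T = 599.784 T − 18413
20378.9 = 613.968 T
T = 33.19 °C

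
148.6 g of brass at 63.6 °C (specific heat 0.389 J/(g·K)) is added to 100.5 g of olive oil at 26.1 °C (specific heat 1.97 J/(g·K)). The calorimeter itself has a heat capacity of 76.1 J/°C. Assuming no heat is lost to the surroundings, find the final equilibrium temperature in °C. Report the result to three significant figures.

T_f = 32.6 °C

Heat lost by brass = heat gained by olive oil + calorimeter.
(148.6)(0.389)(63.6 − T) = [(100.5)(1.97) + 76.1](T − 26.1)
57.8054 (63.6 − T) = 274.085 (T − 26.1)
3676.4 − 57.8054 T = 274.085 T − 7153.6
10830.0 = 331.8904 T
T = 32.63 °C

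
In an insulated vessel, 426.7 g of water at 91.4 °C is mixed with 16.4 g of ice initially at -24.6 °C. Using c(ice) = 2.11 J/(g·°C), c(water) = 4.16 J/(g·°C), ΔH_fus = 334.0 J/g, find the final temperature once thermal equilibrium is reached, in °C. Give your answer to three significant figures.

T_f = 84.6 °C

Heat to bring ice to 0 °C and melt it: q₁ = 16.4×2.11×24.6 + 16.4×334.0 = 6328.9 J
Heat the water can supply cooling to 0 °C: 426.7×4.16×91.4 = 162242 J > q₁, so all ice melts.
Energy balance: 426.7×4.16×(91.4 − T) = 6328.9 + 16.4×4.16×(T − 0)
1775.072(91.4 − T) = 6328.9 + 68.224 T
162242 − 6328.9 = 1843.296 T
T = 155913.1 / 1843.296 = 84.58 °C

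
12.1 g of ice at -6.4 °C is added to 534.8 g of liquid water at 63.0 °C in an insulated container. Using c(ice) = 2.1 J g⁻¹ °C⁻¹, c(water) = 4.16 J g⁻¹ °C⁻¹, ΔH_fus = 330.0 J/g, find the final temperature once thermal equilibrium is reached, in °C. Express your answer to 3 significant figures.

Heat to bring ice to 0 °C and melt it: q₁ = 12.1×2.1×6.4 + 12.1×330.0 = 4155.6 J
Heat the water can supply cooling to 0 °C: 534.8×4.16×63.0 = 140160 J > q₁, so all ice melts.
Energy balance: 534.8×4.16×(63.0 − T) = 4155.6 + 12.1×4.16×(T − 0)
2224.768(63.0 − T) = 4155.6 + 50.336 T
140160 − 4155.6 = 2275.104 T
T = 136004.4 / 2275.104 = 59.78 °C

T_f = 59.8 °C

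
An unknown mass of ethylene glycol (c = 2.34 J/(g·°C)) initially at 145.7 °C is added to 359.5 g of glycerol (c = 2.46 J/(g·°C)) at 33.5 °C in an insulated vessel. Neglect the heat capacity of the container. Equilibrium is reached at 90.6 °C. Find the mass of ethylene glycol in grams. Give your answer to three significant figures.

q_gained = (359.5 × 2.46) × (90.6 − 33.5) = 50500 J
q_lost = m × 2.34 × (145.7 − 90.6) = 128.934 m
m = 50500 / 128.934 = 392 g

m = 392 g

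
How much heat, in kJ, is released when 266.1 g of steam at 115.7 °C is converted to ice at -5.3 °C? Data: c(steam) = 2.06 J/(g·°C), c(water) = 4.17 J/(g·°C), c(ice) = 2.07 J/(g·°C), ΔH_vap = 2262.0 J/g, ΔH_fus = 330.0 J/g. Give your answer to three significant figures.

q1 (cool steam 115.7→100 °C): 266.1 × 2.06 × 15.7 = 8606 J
q2 (condense at 100 °C): 266.1 × 2262.0 = 601918 J
q3 (cool water 100→0 °C): 266.1 × 4.17 × 100.0 = 110964 J
q4 (freeze at 0 °C): 266.1 × 330.0 = 87813 J
q5 (cool ice 0→-5.3 °C): 266.1 × 2.07 × 5.3 = 2919 J
Total: 8606 + 601918 + 110964 + 87813 + 2919 = 812220 J = 812 kJ

q = 812 kJ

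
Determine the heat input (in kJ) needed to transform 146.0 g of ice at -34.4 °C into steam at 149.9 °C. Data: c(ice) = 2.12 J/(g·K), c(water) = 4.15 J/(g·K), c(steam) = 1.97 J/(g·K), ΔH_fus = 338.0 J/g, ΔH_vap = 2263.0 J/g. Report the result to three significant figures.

q = 465 kJ

q1 (heat ice -34.4→0.0 °C): 146.0 × 2.12 × 34.4 = 10647 J
q2 (melt at 0 °C): 146.0 × 338.0 = 49348 J
q3 (heat water 0.0→100.0 °C): 146.0 × 4.15 × 100.0 = 60590 J
q4 (vaporize at 100 °C): 146.0 × 2263.0 = 330398 J
q5 (heat steam 100.0→149.9 °C): 146.0 × 1.97 × 49.9 = 14352 J
Total: 10647 + 49348 + 60590 + 330398 + 14352 = 465335 J = 465 kJ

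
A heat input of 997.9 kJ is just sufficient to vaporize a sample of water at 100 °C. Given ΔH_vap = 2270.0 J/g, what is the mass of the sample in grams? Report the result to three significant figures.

m = 440 g

m = q / ΔH_vap = 997900 J / 2270.0 J/g = 440 g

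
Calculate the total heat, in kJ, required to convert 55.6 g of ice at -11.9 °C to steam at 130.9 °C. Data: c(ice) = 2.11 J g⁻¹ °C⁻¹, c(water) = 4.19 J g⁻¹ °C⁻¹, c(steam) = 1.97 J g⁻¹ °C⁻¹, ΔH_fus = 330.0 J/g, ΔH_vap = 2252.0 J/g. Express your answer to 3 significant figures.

q1 (heat ice -11.9→0.0 °C): 55.6 × 2.11 × 11.9 = 1396 J
q2 (melt at 0 °C): 55.6 × 330.0 = 18348 J
q3 (heat water 0.0→100.0 °C): 55.6 × 4.19 × 100.0 = 23296 J
q4 (vaporize at 100 °C): 55.6 × 2252.0 = 125211 J
q5 (heat steam 100.0→130.9 °C): 55.6 × 1.97 × 30.9 = 3385 J
Total: 1396 + 18348 + 23296 + 125211 + 3385 = 171636 J = 172 kJ

q = 172 kJ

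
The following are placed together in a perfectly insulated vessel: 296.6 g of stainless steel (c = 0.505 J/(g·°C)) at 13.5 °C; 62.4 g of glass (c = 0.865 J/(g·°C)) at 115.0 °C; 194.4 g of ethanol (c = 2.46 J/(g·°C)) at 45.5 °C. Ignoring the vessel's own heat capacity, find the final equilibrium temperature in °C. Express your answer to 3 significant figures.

Σ mᵢcᵢ(T − Tᵢ) = 0  ⇒  T = Σ mᵢcᵢTᵢ / Σ mᵢcᵢ
Σ mᵢcᵢ = 296.6×0.505 + 62.4×0.865 + 194.4×2.46 = 681.983
Σ mᵢcᵢTᵢ = 149.783×13.5 + 53.976×115.0 + 478.224×45.5 = 29989
T = 29989 / 681.983 = 43.97 °C

T_f = 44.0 °C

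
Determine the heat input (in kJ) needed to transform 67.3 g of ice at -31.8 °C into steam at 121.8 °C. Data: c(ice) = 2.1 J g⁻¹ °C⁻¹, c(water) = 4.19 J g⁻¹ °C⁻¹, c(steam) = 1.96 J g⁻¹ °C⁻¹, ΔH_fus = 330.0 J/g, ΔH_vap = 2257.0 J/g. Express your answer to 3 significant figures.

q = 210 kJ

q1 (heat ice -31.8→0.0 °C): 67.3 × 2.1 × 31.8 = 4494 J
q2 (melt at 0 °C): 67.3 × 330.0 = 22209 J
q3 (heat water 0.0→100.0 °C): 67.3 × 4.19 × 100.0 = 28199 J
q4 (vaporize at 100 °C): 67.3 × 2257.0 = 151896 J
q5 (heat steam 100.0→121.8 °C): 67.3 × 1.96 × 21.8 = 2876 J
Total: 4494 + 22209 + 28199 + 151896 + 2876 = 209674 J = 210 kJ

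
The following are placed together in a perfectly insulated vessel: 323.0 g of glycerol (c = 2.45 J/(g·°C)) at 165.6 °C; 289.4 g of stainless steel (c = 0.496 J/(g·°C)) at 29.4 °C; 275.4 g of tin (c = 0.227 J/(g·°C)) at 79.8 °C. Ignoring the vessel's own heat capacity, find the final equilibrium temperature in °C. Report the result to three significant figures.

T_f = 141 °C

Σ mᵢcᵢ(T − Tᵢ) = 0  ⇒  T = Σ mᵢcᵢTᵢ / Σ mᵢcᵢ
Σ mᵢcᵢ = 323.0×2.45 + 289.4×0.496 + 275.4×0.227 = 997.4082
Σ mᵢcᵢTᵢ = 791.35×165.6 + 143.5424×29.4 + 62.5158×79.8 = 140260
T = 140260 / 997.4082 = 140.6 °C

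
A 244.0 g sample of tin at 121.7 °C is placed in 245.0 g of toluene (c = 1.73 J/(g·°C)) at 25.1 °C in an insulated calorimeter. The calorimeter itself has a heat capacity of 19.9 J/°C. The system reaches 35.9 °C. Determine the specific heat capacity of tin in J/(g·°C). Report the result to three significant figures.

c = 0.229 J/(g·°C)

q_gained = (245.0 × 1.73 + 19.9) × (35.9 − 25.1) = 4793 J
q_lost = 244.0 × c × (121.7 − 35.9) = 20935.2 c
Set equal: c = 4793 / 20935.2 = 0.229 J/(g·°C)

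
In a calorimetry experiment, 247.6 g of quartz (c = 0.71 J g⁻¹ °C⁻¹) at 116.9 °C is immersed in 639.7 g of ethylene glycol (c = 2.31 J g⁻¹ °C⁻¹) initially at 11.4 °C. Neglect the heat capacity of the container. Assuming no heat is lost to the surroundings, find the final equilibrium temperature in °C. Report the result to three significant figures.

Heat lost by quartz = heat gained by ethylene glycol.
(247.6)(0.71)(116.9 − T) = (639.7)(2.31)(T − 11.4)
175.796 (116.9 − T) = 1477.707 (T − 11.4)
20551 − 175.796 T = 1477.707 T − 16846
37397 = 1653.503 T
T = 22.62 °C

T_f = 22.6 °C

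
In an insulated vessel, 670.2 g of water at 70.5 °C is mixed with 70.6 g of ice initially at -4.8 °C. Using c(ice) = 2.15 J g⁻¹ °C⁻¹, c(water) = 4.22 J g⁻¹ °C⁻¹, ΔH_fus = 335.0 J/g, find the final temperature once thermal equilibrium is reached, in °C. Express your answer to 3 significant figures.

Heat to bring ice to 0 °C and melt it: q₁ = 70.6×2.15×4.8 + 70.6×335.0 = 24380 J
Heat the water can supply cooling to 0 °C: 670.2×4.22×70.5 = 199391 J > q₁, so all ice melts.
Energy balance: 670.2×4.22×(70.5 − T) = 24380 + 70.6×4.22×(T − 0)
2828.244(70.5 − T) = 24380 + 297.932 T
199391 − 24380 = 3126.176 T
T = 175011 / 3126.176 = 55.98 °C

T_f = 56.0 °C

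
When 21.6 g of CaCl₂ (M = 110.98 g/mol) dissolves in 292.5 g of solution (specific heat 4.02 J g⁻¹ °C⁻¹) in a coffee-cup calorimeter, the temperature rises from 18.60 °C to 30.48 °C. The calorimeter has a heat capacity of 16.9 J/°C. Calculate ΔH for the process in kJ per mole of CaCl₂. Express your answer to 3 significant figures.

|ΔT| = |30.48 − 18.60| = 11.88 °C
|q_surr| = (292.5 × 4.02 + 16.9) × 11.88 = 1192.75 × 11.88 = 14170 J
n(CaCl₂) = 21.6 / 110.98 = 0.1946 mol
Temperature rose, so q_rxn = −|q_surr| = -14.17 kJ
ΔH = q_rxn / n = -72.82 kJ/mol

ΔH = -72.8 kJ/mol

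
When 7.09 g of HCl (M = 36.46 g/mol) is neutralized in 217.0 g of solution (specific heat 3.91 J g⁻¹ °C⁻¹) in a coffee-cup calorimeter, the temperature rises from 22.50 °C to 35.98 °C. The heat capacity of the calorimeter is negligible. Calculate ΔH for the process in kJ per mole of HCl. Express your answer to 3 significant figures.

ΔH = -58.8 kJ/mol

|ΔT| = |35.98 − 22.50| = 13.48 °C
|q_surr| = (217.0 × 3.91) × 13.48 = 848.47 × 13.48 = 11440 J
n(HCl) = 7.09 / 36.46 = 0.1945 mol
Temperature rose, so q_rxn = −|q_surr| = -11.44 kJ
ΔH = q_rxn / n = -58.82 kJ/mol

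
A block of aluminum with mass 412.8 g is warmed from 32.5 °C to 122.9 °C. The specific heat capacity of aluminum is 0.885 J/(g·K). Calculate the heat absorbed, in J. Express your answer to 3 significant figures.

q = m c ΔT = 412.8 × 0.885 × (122.9 − 32.5)
q = 412.8 × 0.885 × 90.4 = 33030 J

q = 33000 J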